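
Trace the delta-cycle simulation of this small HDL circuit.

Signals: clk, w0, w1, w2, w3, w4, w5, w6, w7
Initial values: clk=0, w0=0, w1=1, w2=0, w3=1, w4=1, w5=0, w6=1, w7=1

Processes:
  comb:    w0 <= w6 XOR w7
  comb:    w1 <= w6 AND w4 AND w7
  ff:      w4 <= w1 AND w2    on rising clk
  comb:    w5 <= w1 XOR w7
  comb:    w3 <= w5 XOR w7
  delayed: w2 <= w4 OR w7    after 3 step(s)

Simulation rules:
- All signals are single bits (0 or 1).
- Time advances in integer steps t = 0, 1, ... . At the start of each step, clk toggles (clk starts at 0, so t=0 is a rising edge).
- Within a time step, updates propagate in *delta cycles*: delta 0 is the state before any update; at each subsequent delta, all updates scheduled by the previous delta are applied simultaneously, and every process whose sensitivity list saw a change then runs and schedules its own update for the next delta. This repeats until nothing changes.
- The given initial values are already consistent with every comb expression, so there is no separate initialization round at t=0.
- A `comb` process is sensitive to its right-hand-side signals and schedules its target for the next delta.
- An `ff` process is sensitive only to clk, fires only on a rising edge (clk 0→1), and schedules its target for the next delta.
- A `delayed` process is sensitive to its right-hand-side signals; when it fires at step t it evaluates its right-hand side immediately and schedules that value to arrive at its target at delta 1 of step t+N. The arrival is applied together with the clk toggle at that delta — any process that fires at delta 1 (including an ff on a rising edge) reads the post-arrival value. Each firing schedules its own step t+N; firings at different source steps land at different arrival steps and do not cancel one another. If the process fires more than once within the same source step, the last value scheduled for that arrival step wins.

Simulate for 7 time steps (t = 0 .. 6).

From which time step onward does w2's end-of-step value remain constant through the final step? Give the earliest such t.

3

[bits: w5,w0,w4,w3,w7,w2,clk,w6,w1]
t=0: Δ0=001110011 Δ1=001110111 Δ2=000110111 Δ3=000110110 Δ4=100110110 Δ5=100010110 | 5Δ
t=1: Δ0=100010110 Δ1=100010010 | 1Δ
t=2: Δ0=100010010 Δ1=100010110 | 1Δ
t=3: Δ0=100010110 Δ1=100011010 | 1Δ
t=4: Δ0=100011010 Δ1=100011110 | 1Δ
t=5: Δ0=100011110 Δ1=100011010 | 1Δ
t=6: Δ0=100011010 Δ1=100011110 | 1Δ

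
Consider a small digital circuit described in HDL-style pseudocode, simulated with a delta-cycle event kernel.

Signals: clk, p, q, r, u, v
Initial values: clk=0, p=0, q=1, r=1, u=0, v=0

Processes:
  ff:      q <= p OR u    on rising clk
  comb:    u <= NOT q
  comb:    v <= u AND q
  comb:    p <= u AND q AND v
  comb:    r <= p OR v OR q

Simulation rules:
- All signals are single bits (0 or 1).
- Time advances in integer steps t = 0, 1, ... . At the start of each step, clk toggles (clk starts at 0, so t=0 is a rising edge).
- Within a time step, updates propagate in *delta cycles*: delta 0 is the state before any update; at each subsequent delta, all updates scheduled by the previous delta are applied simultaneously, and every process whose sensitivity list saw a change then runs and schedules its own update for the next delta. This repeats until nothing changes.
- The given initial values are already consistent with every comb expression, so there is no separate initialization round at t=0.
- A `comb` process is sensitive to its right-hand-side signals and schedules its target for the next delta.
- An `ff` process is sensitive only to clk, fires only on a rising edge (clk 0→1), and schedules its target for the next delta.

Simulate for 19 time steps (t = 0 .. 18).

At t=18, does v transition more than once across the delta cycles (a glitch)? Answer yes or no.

yes

t=0 Δ0: clk=0 q=1 p=0 u=0 v=0 r=1
  Δ1: clk:0→1
  Δ2: q:1→0
  Δ3: u:0→1, r:1→0
  (3Δ to stable)
t=1 Δ0: clk=1 q=0 p=0 u=1 v=0 r=0
  Δ1: clk:1→0
  (1Δ to stable)
t=2 Δ0: clk=0 q=0 p=0 u=1 v=0 r=0
  Δ1: clk:0→1
  Δ2: q:0→1
  Δ3: u:1→0, v:0→1, r:0→1
  Δ4: v:1→0
  (4Δ to stable)
t=3 Δ0: clk=1 q=1 p=0 u=0 v=0 r=1
  Δ1: clk:1→0
  (1Δ to stable)
t=4 Δ0: clk=0 q=1 p=0 u=0 v=0 r=1
  Δ1: clk:0→1
  Δ2: q:1→0
  Δ3: u:0→1, r:1→0
  (3Δ to stable)
t=5 Δ0: clk=1 q=0 p=0 u=1 v=0 r=0
  Δ1: clk:1→0
  (1Δ to stable)
t=6 Δ0: clk=0 q=0 p=0 u=1 v=0 r=0
  Δ1: clk:0→1
  Δ2: q:0→1
  Δ3: u:1→0, v:0→1, r:0→1
  Δ4: v:1→0
  (4Δ to stable)
t=7 Δ0: clk=1 q=1 p=0 u=0 v=0 r=1
  Δ1: clk:1→0
  (1Δ to stable)
t=8 Δ0: clk=0 q=1 p=0 u=0 v=0 r=1
  Δ1: clk:0→1
  Δ2: q:1→0
  Δ3: u:0→1, r:1→0
  (3Δ to stable)
t=9 Δ0: clk=1 q=0 p=0 u=1 v=0 r=0
  Δ1: clk:1→0
  (1Δ to stable)
t=10 Δ0: clk=0 q=0 p=0 u=1 v=0 r=0
  Δ1: clk:0→1
  Δ2: q:0→1
  Δ3: u:1→0, v:0→1, r:0→1
  Δ4: v:1→0
  (4Δ to stable)
t=11 Δ0: clk=1 q=1 p=0 u=0 v=0 r=1
  Δ1: clk:1→0
  (1Δ to stable)
t=12 Δ0: clk=0 q=1 p=0 u=0 v=0 r=1
  Δ1: clk:0→1
  Δ2: q:1→0
  Δ3: u:0→1, r:1→0
  (3Δ to stable)
t=13 Δ0: clk=1 q=0 p=0 u=1 v=0 r=0
  Δ1: clk:1→0
  (1Δ to stable)
t=14 Δ0: clk=0 q=0 p=0 u=1 v=0 r=0
  Δ1: clk:0→1
  Δ2: q:0→1
  Δ3: u:1→0, v:0→1, r:0→1
  Δ4: v:1→0
  (4Δ to stable)
t=15 Δ0: clk=1 q=1 p=0 u=0 v=0 r=1
  Δ1: clk:1→0
  (1Δ to stable)
t=16 Δ0: clk=0 q=1 p=0 u=0 v=0 r=1
  Δ1: clk:0→1
  Δ2: q:1→0
  Δ3: u:0→1, r:1→0
  (3Δ to stable)
t=17 Δ0: clk=1 q=0 p=0 u=1 v=0 r=0
  Δ1: clk:1→0
  (1Δ to stable)
t=18 Δ0: clk=0 q=0 p=0 u=1 v=0 r=0
  Δ1: clk:0→1
  Δ2: q:0→1
  Δ3: u:1→0, v:0→1, r:0→1
  Δ4: v:1→0
  (4Δ to stable)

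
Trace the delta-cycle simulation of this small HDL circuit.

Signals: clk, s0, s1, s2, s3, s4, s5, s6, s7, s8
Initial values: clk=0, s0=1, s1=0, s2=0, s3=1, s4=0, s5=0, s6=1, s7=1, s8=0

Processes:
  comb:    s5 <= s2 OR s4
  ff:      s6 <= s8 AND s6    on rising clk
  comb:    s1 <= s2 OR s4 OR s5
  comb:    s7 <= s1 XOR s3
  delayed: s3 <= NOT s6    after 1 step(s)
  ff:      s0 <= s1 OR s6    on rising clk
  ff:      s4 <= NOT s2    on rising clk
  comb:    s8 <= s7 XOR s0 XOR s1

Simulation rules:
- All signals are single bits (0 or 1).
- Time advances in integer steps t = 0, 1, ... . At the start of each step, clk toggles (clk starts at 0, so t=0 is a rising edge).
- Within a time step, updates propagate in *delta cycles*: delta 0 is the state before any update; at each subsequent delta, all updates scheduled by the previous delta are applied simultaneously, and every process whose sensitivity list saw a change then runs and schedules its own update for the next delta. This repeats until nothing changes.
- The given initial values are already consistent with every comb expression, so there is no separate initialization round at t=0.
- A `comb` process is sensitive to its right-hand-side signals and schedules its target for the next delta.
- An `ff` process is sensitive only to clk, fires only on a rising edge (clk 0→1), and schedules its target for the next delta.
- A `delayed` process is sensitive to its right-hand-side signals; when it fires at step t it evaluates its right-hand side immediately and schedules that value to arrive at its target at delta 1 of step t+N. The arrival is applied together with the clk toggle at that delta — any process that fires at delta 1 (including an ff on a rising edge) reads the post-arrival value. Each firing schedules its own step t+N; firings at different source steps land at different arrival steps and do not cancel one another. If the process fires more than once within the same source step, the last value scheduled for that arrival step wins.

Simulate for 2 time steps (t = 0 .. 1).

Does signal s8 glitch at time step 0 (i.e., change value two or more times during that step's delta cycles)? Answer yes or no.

yes

t=0 Δ0: s4=0 s2=0 s8=0 s0=1 s5=0 clk=0 s7=1 s1=0 s3=1 s6=1
  Δ1: clk:0→1
  Δ2: s4:0→1, s6:1→0
  Δ3: s5:0→1, s1:0→1
  Δ4: s8:0→1, s7:1→0
  Δ5: s8:1→0
  (5Δ to stable)
t=1 Δ0: s4=1 s2=0 s8=0 s0=1 s5=1 clk=1 s7=0 s1=1 s3=1 s6=0
  Δ1: clk:1→0
  (1Δ to stable)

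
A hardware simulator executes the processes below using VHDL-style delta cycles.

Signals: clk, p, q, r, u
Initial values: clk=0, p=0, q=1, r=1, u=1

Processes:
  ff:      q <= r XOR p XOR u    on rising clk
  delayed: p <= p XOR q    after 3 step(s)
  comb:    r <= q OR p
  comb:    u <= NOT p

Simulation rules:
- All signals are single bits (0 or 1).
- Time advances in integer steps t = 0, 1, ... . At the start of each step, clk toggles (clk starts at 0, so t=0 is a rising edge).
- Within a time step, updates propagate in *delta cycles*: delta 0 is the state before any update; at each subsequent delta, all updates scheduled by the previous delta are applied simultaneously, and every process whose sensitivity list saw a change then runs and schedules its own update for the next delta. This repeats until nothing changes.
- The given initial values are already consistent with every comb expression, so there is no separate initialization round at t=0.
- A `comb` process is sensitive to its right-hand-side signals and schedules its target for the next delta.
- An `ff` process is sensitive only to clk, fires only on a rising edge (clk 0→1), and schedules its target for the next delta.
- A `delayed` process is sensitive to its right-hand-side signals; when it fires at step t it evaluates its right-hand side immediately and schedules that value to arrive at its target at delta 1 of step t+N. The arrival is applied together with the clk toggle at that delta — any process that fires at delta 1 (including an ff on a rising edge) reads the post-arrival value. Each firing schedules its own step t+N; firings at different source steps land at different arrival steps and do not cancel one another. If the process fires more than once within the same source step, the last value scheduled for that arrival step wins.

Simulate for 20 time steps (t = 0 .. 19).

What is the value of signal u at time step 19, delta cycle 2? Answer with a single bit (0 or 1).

0

t0.Δ0 u=1 r=1 p=0 q=1 clk=0
t0.Δ1 u=1 r=1 p=0 q=1 clk=1
t0.Δ2 u=1 r=1 p=0 q=0 clk=1
t0.Δ3 u=1 r=0 p=0 q=0 clk=1
t1.Δ0 u=1 r=0 p=0 q=0 clk=1
t1.Δ1 u=1 r=0 p=0 q=0 clk=0
t2.Δ0 u=1 r=0 p=0 q=0 clk=0
t2.Δ1 u=1 r=0 p=0 q=0 clk=1
t2.Δ2 u=1 r=0 p=0 q=1 clk=1
t2.Δ3 u=1 r=1 p=0 q=1 clk=1
t3.Δ0 u=1 r=1 p=0 q=1 clk=1
t3.Δ1 u=1 r=1 p=0 q=1 clk=0
t4.Δ0 u=1 r=1 p=0 q=1 clk=0
t4.Δ1 u=1 r=1 p=0 q=1 clk=1
t4.Δ2 u=1 r=1 p=0 q=0 clk=1
t4.Δ3 u=1 r=0 p=0 q=0 clk=1
t5.Δ0 u=1 r=0 p=0 q=0 clk=1
t5.Δ1 u=1 r=0 p=1 q=0 clk=0
t5.Δ2 u=0 r=1 p=1 q=0 clk=0
t6.Δ0 u=0 r=1 p=1 q=0 clk=0
t6.Δ1 u=0 r=1 p=1 q=0 clk=1
t7.Δ0 u=0 r=1 p=1 q=0 clk=1
t7.Δ1 u=0 r=1 p=0 q=0 clk=0
t7.Δ2 u=1 r=0 p=0 q=0 clk=0
t8.Δ0 u=1 r=0 p=0 q=0 clk=0
t8.Δ1 u=1 r=0 p=1 q=0 clk=1
t8.Δ2 u=0 r=1 p=1 q=0 clk=1
t9.Δ0 u=0 r=1 p=1 q=0 clk=1
t9.Δ1 u=0 r=1 p=1 q=0 clk=0
t10.Δ0 u=0 r=1 p=1 q=0 clk=0
t10.Δ1 u=0 r=1 p=0 q=0 clk=1
t10.Δ2 u=1 r=0 p=0 q=1 clk=1
t10.Δ3 u=1 r=1 p=0 q=1 clk=1
t11.Δ0 u=1 r=1 p=0 q=1 clk=1
t11.Δ1 u=1 r=1 p=1 q=1 clk=0
t11.Δ2 u=0 r=1 p=1 q=1 clk=0
t12.Δ0 u=0 r=1 p=1 q=1 clk=0
t12.Δ1 u=0 r=1 p=1 q=1 clk=1
t12.Δ2 u=0 r=1 p=1 q=0 clk=1
t13.Δ0 u=0 r=1 p=1 q=0 clk=1
t13.Δ1 u=0 r=1 p=1 q=0 clk=0
t14.Δ0 u=0 r=1 p=1 q=0 clk=0
t14.Δ1 u=0 r=1 p=0 q=0 clk=1
t14.Δ2 u=1 r=0 p=0 q=1 clk=1
t14.Δ3 u=1 r=1 p=0 q=1 clk=1
t15.Δ0 u=1 r=1 p=0 q=1 clk=1
t15.Δ1 u=1 r=1 p=1 q=1 clk=0
t15.Δ2 u=0 r=1 p=1 q=1 clk=0
t16.Δ0 u=0 r=1 p=1 q=1 clk=0
t16.Δ1 u=0 r=1 p=1 q=1 clk=1
t16.Δ2 u=0 r=1 p=1 q=0 clk=1
t17.Δ0 u=0 r=1 p=1 q=0 clk=1
t17.Δ1 u=0 r=1 p=1 q=0 clk=0
t18.Δ0 u=0 r=1 p=1 q=0 clk=0
t18.Δ1 u=0 r=1 p=0 q=0 clk=1
t18.Δ2 u=1 r=0 p=0 q=1 clk=1
t18.Δ3 u=1 r=1 p=0 q=1 clk=1
t19.Δ0 u=1 r=1 p=0 q=1 clk=1
t19.Δ1 u=1 r=1 p=1 q=1 clk=0
t19.Δ2 u=0 r=1 p=1 q=1 clk=0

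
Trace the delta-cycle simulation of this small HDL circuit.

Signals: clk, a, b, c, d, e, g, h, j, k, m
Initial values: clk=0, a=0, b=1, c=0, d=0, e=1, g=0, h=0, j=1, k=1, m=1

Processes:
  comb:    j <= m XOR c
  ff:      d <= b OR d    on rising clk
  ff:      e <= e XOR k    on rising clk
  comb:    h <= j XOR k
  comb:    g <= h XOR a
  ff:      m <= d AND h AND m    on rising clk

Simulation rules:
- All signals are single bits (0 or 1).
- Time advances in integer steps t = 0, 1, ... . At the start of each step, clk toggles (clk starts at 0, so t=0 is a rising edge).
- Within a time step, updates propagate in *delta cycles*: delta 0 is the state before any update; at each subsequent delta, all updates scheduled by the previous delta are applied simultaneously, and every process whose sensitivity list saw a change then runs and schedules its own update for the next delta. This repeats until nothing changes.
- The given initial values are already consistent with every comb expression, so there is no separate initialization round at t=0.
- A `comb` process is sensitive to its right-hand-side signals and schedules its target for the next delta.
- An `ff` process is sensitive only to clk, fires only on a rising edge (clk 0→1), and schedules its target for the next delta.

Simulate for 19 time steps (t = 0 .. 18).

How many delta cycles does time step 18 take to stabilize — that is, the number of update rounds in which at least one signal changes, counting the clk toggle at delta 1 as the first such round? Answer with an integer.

2

t0.Δ0 c=0 g=0 d=0 clk=0 b=1 e=1 m=1 j=1 k=1 h=0 a=0
t0.Δ1 c=0 g=0 d=0 clk=1 b=1 e=1 m=1 j=1 k=1 h=0 a=0
t0.Δ2 c=0 g=0 d=1 clk=1 b=1 e=0 m=0 j=1 k=1 h=0 a=0
t0.Δ3 c=0 g=0 d=1 clk=1 b=1 e=0 m=0 j=0 k=1 h=0 a=0
t0.Δ4 c=0 g=0 d=1 clk=1 b=1 e=0 m=0 j=0 k=1 h=1 a=0
t0.Δ5 c=0 g=1 d=1 clk=1 b=1 e=0 m=0 j=0 k=1 h=1 a=0
t1.Δ0 c=0 g=1 d=1 clk=1 b=1 e=0 m=0 j=0 k=1 h=1 a=0
t1.Δ1 c=0 g=1 d=1 clk=0 b=1 e=0 m=0 j=0 k=1 h=1 a=0
t2.Δ0 c=0 g=1 d=1 clk=0 b=1 e=0 m=0 j=0 k=1 h=1 a=0
t2.Δ1 c=0 g=1 d=1 clk=1 b=1 e=0 m=0 j=0 k=1 h=1 a=0
t2.Δ2 c=0 g=1 d=1 clk=1 b=1 e=1 m=0 j=0 k=1 h=1 a=0
t3.Δ0 c=0 g=1 d=1 clk=1 b=1 e=1 m=0 j=0 k=1 h=1 a=0
t3.Δ1 c=0 g=1 d=1 clk=0 b=1 e=1 m=0 j=0 k=1 h=1 a=0
t4.Δ0 c=0 g=1 d=1 clk=0 b=1 e=1 m=0 j=0 k=1 h=1 a=0
t4.Δ1 c=0 g=1 d=1 clk=1 b=1 e=1 m=0 j=0 k=1 h=1 a=0
t4.Δ2 c=0 g=1 d=1 clk=1 b=1 e=0 m=0 j=0 k=1 h=1 a=0
t5.Δ0 c=0 g=1 d=1 clk=1 b=1 e=0 m=0 j=0 k=1 h=1 a=0
t5.Δ1 c=0 g=1 d=1 clk=0 b=1 e=0 m=0 j=0 k=1 h=1 a=0
t6.Δ0 c=0 g=1 d=1 clk=0 b=1 e=0 m=0 j=0 k=1 h=1 a=0
t6.Δ1 c=0 g=1 d=1 clk=1 b=1 e=0 m=0 j=0 k=1 h=1 a=0
t6.Δ2 c=0 g=1 d=1 clk=1 b=1 e=1 m=0 j=0 k=1 h=1 a=0
t7.Δ0 c=0 g=1 d=1 clk=1 b=1 e=1 m=0 j=0 k=1 h=1 a=0
t7.Δ1 c=0 g=1 d=1 clk=0 b=1 e=1 m=0 j=0 k=1 h=1 a=0
t8.Δ0 c=0 g=1 d=1 clk=0 b=1 e=1 m=0 j=0 k=1 h=1 a=0
t8.Δ1 c=0 g=1 d=1 clk=1 b=1 e=1 m=0 j=0 k=1 h=1 a=0
t8.Δ2 c=0 g=1 d=1 clk=1 b=1 e=0 m=0 j=0 k=1 h=1 a=0
t9.Δ0 c=0 g=1 d=1 clk=1 b=1 e=0 m=0 j=0 k=1 h=1 a=0
t9.Δ1 c=0 g=1 d=1 clk=0 b=1 e=0 m=0 j=0 k=1 h=1 a=0
t10.Δ0 c=0 g=1 d=1 clk=0 b=1 e=0 m=0 j=0 k=1 h=1 a=0
t10.Δ1 c=0 g=1 d=1 clk=1 b=1 e=0 m=0 j=0 k=1 h=1 a=0
t10.Δ2 c=0 g=1 d=1 clk=1 b=1 e=1 m=0 j=0 k=1 h=1 a=0
t11.Δ0 c=0 g=1 d=1 clk=1 b=1 e=1 m=0 j=0 k=1 h=1 a=0
t11.Δ1 c=0 g=1 d=1 clk=0 b=1 e=1 m=0 j=0 k=1 h=1 a=0
t12.Δ0 c=0 g=1 d=1 clk=0 b=1 e=1 m=0 j=0 k=1 h=1 a=0
t12.Δ1 c=0 g=1 d=1 clk=1 b=1 e=1 m=0 j=0 k=1 h=1 a=0
t12.Δ2 c=0 g=1 d=1 clk=1 b=1 e=0 m=0 j=0 k=1 h=1 a=0
t13.Δ0 c=0 g=1 d=1 clk=1 b=1 e=0 m=0 j=0 k=1 h=1 a=0
t13.Δ1 c=0 g=1 d=1 clk=0 b=1 e=0 m=0 j=0 k=1 h=1 a=0
t14.Δ0 c=0 g=1 d=1 clk=0 b=1 e=0 m=0 j=0 k=1 h=1 a=0
t14.Δ1 c=0 g=1 d=1 clk=1 b=1 e=0 m=0 j=0 k=1 h=1 a=0
t14.Δ2 c=0 g=1 d=1 clk=1 b=1 e=1 m=0 j=0 k=1 h=1 a=0
t15.Δ0 c=0 g=1 d=1 clk=1 b=1 e=1 m=0 j=0 k=1 h=1 a=0
t15.Δ1 c=0 g=1 d=1 clk=0 b=1 e=1 m=0 j=0 k=1 h=1 a=0
t16.Δ0 c=0 g=1 d=1 clk=0 b=1 e=1 m=0 j=0 k=1 h=1 a=0
t16.Δ1 c=0 g=1 d=1 clk=1 b=1 e=1 m=0 j=0 k=1 h=1 a=0
t16.Δ2 c=0 g=1 d=1 clk=1 b=1 e=0 m=0 j=0 k=1 h=1 a=0
t17.Δ0 c=0 g=1 d=1 clk=1 b=1 e=0 m=0 j=0 k=1 h=1 a=0
t17.Δ1 c=0 g=1 d=1 clk=0 b=1 e=0 m=0 j=0 k=1 h=1 a=0
t18.Δ0 c=0 g=1 d=1 clk=0 b=1 e=0 m=0 j=0 k=1 h=1 a=0
t18.Δ1 c=0 g=1 d=1 clk=1 b=1 e=0 m=0 j=0 k=1 h=1 a=0
t18.Δ2 c=0 g=1 d=1 clk=1 b=1 e=1 m=0 j=0 k=1 h=1 a=0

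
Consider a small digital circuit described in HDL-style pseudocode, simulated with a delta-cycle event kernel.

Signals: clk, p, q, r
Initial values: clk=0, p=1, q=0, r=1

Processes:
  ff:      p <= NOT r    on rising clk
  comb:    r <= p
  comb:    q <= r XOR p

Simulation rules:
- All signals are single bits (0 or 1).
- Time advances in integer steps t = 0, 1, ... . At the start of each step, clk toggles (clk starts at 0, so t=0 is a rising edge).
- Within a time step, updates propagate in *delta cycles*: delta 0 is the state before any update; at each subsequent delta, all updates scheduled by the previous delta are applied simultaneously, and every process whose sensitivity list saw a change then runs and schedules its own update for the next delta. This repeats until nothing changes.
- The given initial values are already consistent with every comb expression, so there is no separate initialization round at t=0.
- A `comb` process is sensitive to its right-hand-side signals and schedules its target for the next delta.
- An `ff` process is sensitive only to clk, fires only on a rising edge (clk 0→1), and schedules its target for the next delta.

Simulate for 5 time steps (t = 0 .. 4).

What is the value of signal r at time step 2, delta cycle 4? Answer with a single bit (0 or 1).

1

[bits: r,clk,p,q]
t=0: Δ0=1010 Δ1=1110 Δ2=1100 Δ3=0101 Δ4=0100 | 4Δ
t=1: Δ0=0100 Δ1=0000 | 1Δ
t=2: Δ0=0000 Δ1=0100 Δ2=0110 Δ3=1111 Δ4=1110 | 4Δ
t=3: Δ0=1110 Δ1=1010 | 1Δ
t=4: Δ0=1010 Δ1=1110 Δ2=1100 Δ3=0101 Δ4=0100 | 4Δ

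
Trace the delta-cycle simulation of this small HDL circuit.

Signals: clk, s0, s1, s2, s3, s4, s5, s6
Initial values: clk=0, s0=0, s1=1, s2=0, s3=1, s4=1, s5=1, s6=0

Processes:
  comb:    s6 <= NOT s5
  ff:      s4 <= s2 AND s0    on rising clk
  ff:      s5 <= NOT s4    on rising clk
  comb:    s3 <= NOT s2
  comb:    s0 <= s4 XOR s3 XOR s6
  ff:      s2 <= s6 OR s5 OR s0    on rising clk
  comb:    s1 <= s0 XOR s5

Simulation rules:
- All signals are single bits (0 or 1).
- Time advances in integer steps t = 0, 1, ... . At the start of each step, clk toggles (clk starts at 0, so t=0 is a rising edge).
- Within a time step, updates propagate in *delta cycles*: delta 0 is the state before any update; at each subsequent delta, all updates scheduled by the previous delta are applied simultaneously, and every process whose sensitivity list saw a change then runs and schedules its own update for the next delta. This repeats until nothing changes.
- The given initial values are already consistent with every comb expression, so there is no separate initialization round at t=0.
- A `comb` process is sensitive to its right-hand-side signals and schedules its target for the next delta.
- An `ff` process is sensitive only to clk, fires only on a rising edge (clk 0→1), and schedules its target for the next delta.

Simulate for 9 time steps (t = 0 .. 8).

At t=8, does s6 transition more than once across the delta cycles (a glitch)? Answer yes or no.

no

[bits: s0,s1,s3,s5,clk,s6,s4,s2]
t=0: Δ0=01110010 Δ1=01111010 Δ2=01101001 Δ3=10001101 Δ4=11001101 | 4Δ
t=1: Δ0=11001101 Δ1=11000101 | 1Δ
t=2: Δ0=11000101 Δ1=11001101 Δ2=11011111 Δ3=00011011 Δ4=11011011 Δ5=10011011 | 5Δ
t=3: Δ0=10011011 Δ1=10010011 | 1Δ
t=4: Δ0=10010011 Δ1=10011011 Δ2=10001011 Δ3=11001111 Δ4=01001111 Δ5=00001111 | 5Δ
t=5: Δ0=00001111 Δ1=00000111 | 1Δ
t=6: Δ0=00000111 Δ1=00001111 Δ2=00001101 Δ3=10001101 Δ4=11001101 | 4Δ
t=7: Δ0=11001101 Δ1=11000101 | 1Δ
t=8: Δ0=11000101 Δ1=11001101 Δ2=11011111 Δ3=00011011 Δ4=11011011 Δ5=10011011 | 5Δ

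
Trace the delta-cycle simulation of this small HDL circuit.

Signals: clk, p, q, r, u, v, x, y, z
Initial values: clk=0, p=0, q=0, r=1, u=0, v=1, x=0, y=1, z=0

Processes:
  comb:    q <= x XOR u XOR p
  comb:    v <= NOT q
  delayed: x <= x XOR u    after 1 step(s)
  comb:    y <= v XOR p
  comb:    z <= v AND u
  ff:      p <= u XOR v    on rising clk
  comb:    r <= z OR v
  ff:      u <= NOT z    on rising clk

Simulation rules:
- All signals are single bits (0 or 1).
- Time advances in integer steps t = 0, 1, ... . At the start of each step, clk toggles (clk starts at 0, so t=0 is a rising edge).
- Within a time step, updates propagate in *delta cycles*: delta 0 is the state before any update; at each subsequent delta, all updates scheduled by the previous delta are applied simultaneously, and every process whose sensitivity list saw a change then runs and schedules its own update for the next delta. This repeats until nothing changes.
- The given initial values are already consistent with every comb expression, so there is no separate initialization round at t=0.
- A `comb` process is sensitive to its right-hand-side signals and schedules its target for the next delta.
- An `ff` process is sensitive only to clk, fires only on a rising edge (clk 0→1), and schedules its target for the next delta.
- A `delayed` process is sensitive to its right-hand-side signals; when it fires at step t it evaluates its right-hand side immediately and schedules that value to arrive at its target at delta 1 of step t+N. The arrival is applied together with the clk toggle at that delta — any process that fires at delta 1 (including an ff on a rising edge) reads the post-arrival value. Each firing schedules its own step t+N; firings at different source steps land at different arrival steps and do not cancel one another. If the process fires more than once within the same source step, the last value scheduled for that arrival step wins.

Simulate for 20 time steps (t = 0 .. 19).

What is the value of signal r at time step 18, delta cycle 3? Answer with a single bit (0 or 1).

t=0 Δ0: x=0 v=1 z=0 p=0 q=0 r=1 y=1 u=0 clk=0
  Δ1: clk:0→1
  Δ2: p:0→1, u:0→1
  Δ3: z:0→1, y:1→0
  (3Δ to stable)
t=1 Δ0: x=0 v=1 z=1 p=1 q=0 r=1 y=0 u=1 clk=1
  Δ1: x:0→1, clk:1→0
  Δ2: q:0→1
  Δ3: v:1→0
  Δ4: z:1→0, y:0→1
  Δ5: r:1→0
  (5Δ to stable)
t=2 Δ0: x=1 v=0 z=0 p=1 q=1 r=0 y=1 u=1 clk=0
  Δ1: x:1→0, clk:0→1
  Δ2: q:1→0
  Δ3: v:0→1
  Δ4: z:0→1, r:0→1, y:1→0
  (4Δ to stable)
t=3 Δ0: x=0 v=1 z=1 p=1 q=0 r=1 y=0 u=1 clk=1
  Δ1: x:0→1, clk:1→0
  Δ2: q:0→1
  Δ3: v:1→0
  Δ4: z:1→0, y:0→1
  Δ5: r:1→0
  (5Δ to stable)
t=4 Δ0: x=1 v=0 z=0 p=1 q=1 r=0 y=1 u=1 clk=0
  Δ1: x:1→0, clk:0→1
  Δ2: q:1→0
  Δ3: v:0→1
  Δ4: z:0→1, r:0→1, y:1→0
  (4Δ to stable)
t=5 Δ0: x=0 v=1 z=1 p=1 q=0 r=1 y=0 u=1 clk=1
  Δ1: x:0→1, clk:1→0
  Δ2: q:0→1
  Δ3: v:1→0
  Δ4: z:1→0, y:0→1
  Δ5: r:1→0
  (5Δ to stable)
t=6 Δ0: x=1 v=0 z=0 p=1 q=1 r=0 y=1 u=1 clk=0
  Δ1: x:1→0, clk:0→1
  Δ2: q:1→0
  Δ3: v:0→1
  Δ4: z:0→1, r:0→1, y:1→0
  (4Δ to stable)
t=7 Δ0: x=0 v=1 z=1 p=1 q=0 r=1 y=0 u=1 clk=1
  Δ1: x:0→1, clk:1→0
  Δ2: q:0→1
  Δ3: v:1→0
  Δ4: z:1→0, y:0→1
  Δ5: r:1→0
  (5Δ to stable)
t=8 Δ0: x=1 v=0 z=0 p=1 q=1 r=0 y=1 u=1 clk=0
  Δ1: x:1→0, clk:0→1
  Δ2: q:1→0
  Δ3: v:0→1
  Δ4: z:0→1, r:0→1, y:1→0
  (4Δ to stable)
t=9 Δ0: x=0 v=1 z=1 p=1 q=0 r=1 y=0 u=1 clk=1
  Δ1: x:0→1, clk:1→0
  Δ2: q:0→1
  Δ3: v:1→0
  Δ4: z:1→0, y:0→1
  Δ5: r:1→0
  (5Δ to stable)
t=10 Δ0: x=1 v=0 z=0 p=1 q=1 r=0 y=1 u=1 clk=0
  Δ1: x:1→0, clk:0→1
  Δ2: q:1→0
  Δ3: v:0→1
  Δ4: z:0→1, r:0→1, y:1→0
  (4Δ to stable)
t=11 Δ0: x=0 v=1 z=1 p=1 q=0 r=1 y=0 u=1 clk=1
  Δ1: x:0→1, clk:1→0
  Δ2: q:0→1
  Δ3: v:1→0
  Δ4: z:1→0, y:0→1
  Δ5: r:1→0
  (5Δ to stable)
t=12 Δ0: x=1 v=0 z=0 p=1 q=1 r=0 y=1 u=1 clk=0
  Δ1: x:1→0, clk:0→1
  Δ2: q:1→0
  Δ3: v:0→1
  Δ4: z:0→1, r:0→1, y:1→0
  (4Δ to stable)
t=13 Δ0: x=0 v=1 z=1 p=1 q=0 r=1 y=0 u=1 clk=1
  Δ1: x:0→1, clk:1→0
  Δ2: q:0→1
  Δ3: v:1→0
  Δ4: z:1→0, y:0→1
  Δ5: r:1→0
  (5Δ to stable)
t=14 Δ0: x=1 v=0 z=0 p=1 q=1 r=0 y=1 u=1 clk=0
  Δ1: x:1→0, clk:0→1
  Δ2: q:1→0
  Δ3: v:0→1
  Δ4: z:0→1, r:0→1, y:1→0
  (4Δ to stable)
t=15 Δ0: x=0 v=1 z=1 p=1 q=0 r=1 y=0 u=1 clk=1
  Δ1: x:0→1, clk:1→0
  Δ2: q:0→1
  Δ3: v:1→0
  Δ4: z:1→0, y:0→1
  Δ5: r:1→0
  (5Δ to stable)
t=16 Δ0: x=1 v=0 z=0 p=1 q=1 r=0 y=1 u=1 clk=0
  Δ1: x:1→0, clk:0→1
  Δ2: q:1→0
  Δ3: v:0→1
  Δ4: z:0→1, r:0→1, y:1→0
  (4Δ to stable)
t=17 Δ0: x=0 v=1 z=1 p=1 q=0 r=1 y=0 u=1 clk=1
  Δ1: x:0→1, clk:1→0
  Δ2: q:0→1
  Δ3: v:1→0
  Δ4: z:1→0, y:0→1
  Δ5: r:1→0
  (5Δ to stable)
t=18 Δ0: x=1 v=0 z=0 p=1 q=1 r=0 y=1 u=1 clk=0
  Δ1: x:1→0, clk:0→1
  Δ2: q:1→0
  Δ3: v:0→1
  Δ4: z:0→1, r:0→1, y:1→0
  (4Δ to stable)
t=19 Δ0: x=0 v=1 z=1 p=1 q=0 r=1 y=0 u=1 clk=1
  Δ1: x:0→1, clk:1→0
  Δ2: q:0→1
  Δ3: v:1→0
  Δ4: z:1→0, y:0→1
  Δ5: r:1→0
  (5Δ to stable)

0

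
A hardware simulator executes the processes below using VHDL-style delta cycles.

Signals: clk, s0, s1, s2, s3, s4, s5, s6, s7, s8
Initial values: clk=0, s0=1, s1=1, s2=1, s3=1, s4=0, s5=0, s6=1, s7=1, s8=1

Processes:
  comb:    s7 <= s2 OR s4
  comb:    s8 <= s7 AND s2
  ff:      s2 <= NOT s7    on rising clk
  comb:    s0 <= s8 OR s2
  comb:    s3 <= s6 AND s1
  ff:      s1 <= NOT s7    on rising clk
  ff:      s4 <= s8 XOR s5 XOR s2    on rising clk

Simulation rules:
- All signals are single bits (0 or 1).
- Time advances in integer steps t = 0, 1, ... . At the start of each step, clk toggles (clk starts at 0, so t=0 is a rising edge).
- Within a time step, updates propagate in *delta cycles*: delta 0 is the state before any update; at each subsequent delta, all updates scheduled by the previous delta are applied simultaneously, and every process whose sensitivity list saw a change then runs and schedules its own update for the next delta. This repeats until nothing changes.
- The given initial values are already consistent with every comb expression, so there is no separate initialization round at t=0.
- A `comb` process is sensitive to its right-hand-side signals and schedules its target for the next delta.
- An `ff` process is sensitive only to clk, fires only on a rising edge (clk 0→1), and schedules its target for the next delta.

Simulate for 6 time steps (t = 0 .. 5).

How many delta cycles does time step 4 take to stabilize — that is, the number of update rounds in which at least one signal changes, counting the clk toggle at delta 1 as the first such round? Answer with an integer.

t=0 Δ0: clk=0 s0=1 s2=1 s8=1 s6=1 s3=1 s4=0 s1=1 s7=1 s5=0
  Δ1: clk:0→1
  Δ2: s2:1→0, s1:1→0
  Δ3: s8:1→0, s3:1→0, s7:1→0
  Δ4: s0:1→0
  (4Δ to stable)
t=1 Δ0: clk=1 s0=0 s2=0 s8=0 s6=1 s3=0 s4=0 s1=0 s7=0 s5=0
  Δ1: clk:1→0
  (1Δ to stable)
t=2 Δ0: clk=0 s0=0 s2=0 s8=0 s6=1 s3=0 s4=0 s1=0 s7=0 s5=0
  Δ1: clk:0→1
  Δ2: s2:0→1, s1:0→1
  Δ3: s0:0→1, s3:0→1, s7:0→1
  Δ4: s8:0→1
  (4Δ to stable)
t=3 Δ0: clk=1 s0=1 s2=1 s8=1 s6=1 s3=1 s4=0 s1=1 s7=1 s5=0
  Δ1: clk:1→0
  (1Δ to stable)
t=4 Δ0: clk=0 s0=1 s2=1 s8=1 s6=1 s3=1 s4=0 s1=1 s7=1 s5=0
  Δ1: clk:0→1
  Δ2: s2:1→0, s1:1→0
  Δ3: s8:1→0, s3:1→0, s7:1→0
  Δ4: s0:1→0
  (4Δ to stable)
t=5 Δ0: clk=1 s0=0 s2=0 s8=0 s6=1 s3=0 s4=0 s1=0 s7=0 s5=0
  Δ1: clk:1→0
  (1Δ to stable)

4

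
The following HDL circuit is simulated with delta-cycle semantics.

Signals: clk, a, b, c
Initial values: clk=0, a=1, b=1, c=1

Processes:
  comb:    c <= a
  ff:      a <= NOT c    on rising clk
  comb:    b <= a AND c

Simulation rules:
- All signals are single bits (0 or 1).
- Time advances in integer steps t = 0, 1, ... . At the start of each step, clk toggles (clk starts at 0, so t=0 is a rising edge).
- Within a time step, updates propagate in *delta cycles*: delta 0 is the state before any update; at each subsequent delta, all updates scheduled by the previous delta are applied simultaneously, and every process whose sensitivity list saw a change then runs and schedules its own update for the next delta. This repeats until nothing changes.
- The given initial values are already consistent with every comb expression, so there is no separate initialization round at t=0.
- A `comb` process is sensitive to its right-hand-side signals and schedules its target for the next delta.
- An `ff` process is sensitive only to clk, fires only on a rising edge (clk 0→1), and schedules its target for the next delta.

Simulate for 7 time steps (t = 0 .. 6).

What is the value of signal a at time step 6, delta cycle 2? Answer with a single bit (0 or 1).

1

t=0 Δ0: clk=0 b=1 a=1 c=1
  Δ1: clk:0→1
  Δ2: a:1→0
  Δ3: b:1→0, c:1→0
  (3Δ to stable)
t=1 Δ0: clk=1 b=0 a=0 c=0
  Δ1: clk:1→0
  (1Δ to stable)
t=2 Δ0: clk=0 b=0 a=0 c=0
  Δ1: clk:0→1
  Δ2: a:0→1
  Δ3: c:0→1
  Δ4: b:0→1
  (4Δ to stable)
t=3 Δ0: clk=1 b=1 a=1 c=1
  Δ1: clk:1→0
  (1Δ to stable)
t=4 Δ0: clk=0 b=1 a=1 c=1
  Δ1: clk:0→1
  Δ2: a:1→0
  Δ3: b:1→0, c:1→0
  (3Δ to stable)
t=5 Δ0: clk=1 b=0 a=0 c=0
  Δ1: clk:1→0
  (1Δ to stable)
t=6 Δ0: clk=0 b=0 a=0 c=0
  Δ1: clk:0→1
  Δ2: a:0→1
  Δ3: c:0→1
  Δ4: b:0→1
  (4Δ to stable)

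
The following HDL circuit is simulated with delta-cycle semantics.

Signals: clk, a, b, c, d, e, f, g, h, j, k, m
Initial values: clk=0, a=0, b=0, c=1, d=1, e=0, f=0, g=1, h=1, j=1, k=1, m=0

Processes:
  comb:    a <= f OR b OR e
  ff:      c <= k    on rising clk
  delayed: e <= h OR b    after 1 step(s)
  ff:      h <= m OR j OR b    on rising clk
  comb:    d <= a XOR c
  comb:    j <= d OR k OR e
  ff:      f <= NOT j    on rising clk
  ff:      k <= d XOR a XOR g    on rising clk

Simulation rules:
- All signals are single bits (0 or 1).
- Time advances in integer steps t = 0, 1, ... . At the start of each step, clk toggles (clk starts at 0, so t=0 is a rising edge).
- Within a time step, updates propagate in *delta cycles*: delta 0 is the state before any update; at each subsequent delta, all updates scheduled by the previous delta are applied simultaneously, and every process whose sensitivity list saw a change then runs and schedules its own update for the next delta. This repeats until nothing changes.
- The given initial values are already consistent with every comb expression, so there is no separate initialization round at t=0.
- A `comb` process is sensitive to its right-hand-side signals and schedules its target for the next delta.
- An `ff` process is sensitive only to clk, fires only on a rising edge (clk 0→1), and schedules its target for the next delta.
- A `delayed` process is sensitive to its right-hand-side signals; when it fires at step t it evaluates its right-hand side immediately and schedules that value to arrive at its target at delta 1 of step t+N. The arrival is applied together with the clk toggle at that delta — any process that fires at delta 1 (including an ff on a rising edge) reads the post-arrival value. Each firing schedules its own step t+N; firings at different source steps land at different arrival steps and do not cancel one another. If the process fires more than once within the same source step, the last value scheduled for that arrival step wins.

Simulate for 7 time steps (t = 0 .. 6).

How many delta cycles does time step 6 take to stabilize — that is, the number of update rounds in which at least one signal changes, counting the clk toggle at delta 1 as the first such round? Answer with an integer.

t=0 Δ0: f=0 clk=0 b=0 m=0 e=0 g=1 d=1 c=1 j=1 k=1 a=0 h=1
  Δ1: clk:0→1
  Δ2: k:1→0
  (2Δ to stable)
t=1 Δ0: f=0 clk=1 b=0 m=0 e=0 g=1 d=1 c=1 j=1 k=0 a=0 h=1
  Δ1: clk:1→0
  (1Δ to stable)
t=2 Δ0: f=0 clk=0 b=0 m=0 e=0 g=1 d=1 c=1 j=1 k=0 a=0 h=1
  Δ1: clk:0→1
  Δ2: c:1→0
  Δ3: d:1→0
  Δ4: j:1→0
  (4Δ to stable)
t=3 Δ0: f=0 clk=1 b=0 m=0 e=0 g=1 d=0 c=0 j=0 k=0 a=0 h=1
  Δ1: clk:1→0
  (1Δ to stable)
t=4 Δ0: f=0 clk=0 b=0 m=0 e=0 g=1 d=0 c=0 j=0 k=0 a=0 h=1
  Δ1: clk:0→1
  Δ2: f:0→1, k:0→1, h:1→0
  Δ3: j:0→1, a:0→1
  Δ4: d:0→1
  (4Δ to stable)
t=5 Δ0: f=1 clk=1 b=0 m=0 e=0 g=1 d=1 c=0 j=1 k=1 a=1 h=0
  Δ1: clk:1→0
  (1Δ to stable)
t=6 Δ0: f=1 clk=0 b=0 m=0 e=0 g=1 d=1 c=0 j=1 k=1 a=1 h=0
  Δ1: clk:0→1
  Δ2: f:1→0, c:0→1, h:0→1
  Δ3: d:1→0, a:1→0
  Δ4: d:0→1
  (4Δ to stable)

4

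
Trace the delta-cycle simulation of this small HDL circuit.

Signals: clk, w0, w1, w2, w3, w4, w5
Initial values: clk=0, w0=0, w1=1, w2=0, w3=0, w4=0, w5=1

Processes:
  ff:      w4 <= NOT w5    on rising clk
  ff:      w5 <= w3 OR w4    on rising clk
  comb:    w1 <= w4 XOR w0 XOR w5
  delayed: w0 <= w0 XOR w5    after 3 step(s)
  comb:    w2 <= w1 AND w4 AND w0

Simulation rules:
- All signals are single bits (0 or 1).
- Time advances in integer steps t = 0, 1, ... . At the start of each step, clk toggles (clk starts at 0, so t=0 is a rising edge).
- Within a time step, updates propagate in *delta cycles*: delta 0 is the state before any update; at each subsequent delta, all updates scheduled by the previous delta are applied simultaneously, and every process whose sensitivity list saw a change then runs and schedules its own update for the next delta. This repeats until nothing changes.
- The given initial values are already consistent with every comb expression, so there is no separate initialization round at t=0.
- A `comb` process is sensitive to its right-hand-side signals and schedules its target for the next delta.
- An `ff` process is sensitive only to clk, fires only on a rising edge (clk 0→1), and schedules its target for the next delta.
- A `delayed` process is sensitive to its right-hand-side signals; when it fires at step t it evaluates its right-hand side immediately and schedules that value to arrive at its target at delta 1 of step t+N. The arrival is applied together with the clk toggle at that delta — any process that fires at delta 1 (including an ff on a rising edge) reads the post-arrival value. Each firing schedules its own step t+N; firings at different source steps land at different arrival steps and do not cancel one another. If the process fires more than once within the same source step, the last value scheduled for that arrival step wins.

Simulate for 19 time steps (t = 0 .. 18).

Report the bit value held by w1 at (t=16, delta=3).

1

[bits: w5,w3,w2,clk,w4,w0,w1]
t=0: Δ0=1000001 Δ1=1001001 Δ2=0001001 Δ3=0001000 | 3Δ
t=1: Δ0=0001000 Δ1=0000000 | 1Δ
t=2: Δ0=0000000 Δ1=0001000 Δ2=0001100 Δ3=0001101 | 3Δ
t=3: Δ0=0001101 Δ1=0000101 | 1Δ
t=4: Δ0=0000101 Δ1=0001101 Δ2=1001101 Δ3=1001100 | 3Δ
t=5: Δ0=1001100 Δ1=1000100 | 1Δ
t=6: Δ0=1000100 Δ1=1001100 Δ2=1001000 Δ3=1001001 | 3Δ
t=7: Δ0=1001001 Δ1=1000011 Δ2=1000010 | 2Δ
t=8: Δ0=1000010 Δ1=1001010 Δ2=0001010 Δ3=0001011 | 3Δ
t=9: Δ0=0001011 Δ1=0000011 | 1Δ
t=10: Δ0=0000011 Δ1=0001001 Δ2=0001100 Δ3=0001101 | 3Δ
t=11: Δ0=0001101 Δ1=0000111 Δ2=0010110 Δ3=0000110 | 3Δ
t=12: Δ0=0000110 Δ1=0001110 Δ2=1001110 Δ3=1001111 Δ4=1011111 | 4Δ
t=13: Δ0=1011111 Δ1=1010101 Δ2=1000100 | 2Δ
t=14: Δ0=1000100 Δ1=1001110 Δ2=1001011 Δ3=1001010 | 3Δ
t=15: Δ0=1001010 Δ1=1000000 Δ2=1000001 | 2Δ
t=16: Δ0=1000001 Δ1=1001011 Δ2=0001010 Δ3=0001011 | 3Δ
t=17: Δ0=0001011 Δ1=0000001 Δ2=0000000 | 2Δ
t=18: Δ0=0000000 Δ1=0001010 Δ2=0001111 Δ3=0011110 Δ4=0001110 | 4Δ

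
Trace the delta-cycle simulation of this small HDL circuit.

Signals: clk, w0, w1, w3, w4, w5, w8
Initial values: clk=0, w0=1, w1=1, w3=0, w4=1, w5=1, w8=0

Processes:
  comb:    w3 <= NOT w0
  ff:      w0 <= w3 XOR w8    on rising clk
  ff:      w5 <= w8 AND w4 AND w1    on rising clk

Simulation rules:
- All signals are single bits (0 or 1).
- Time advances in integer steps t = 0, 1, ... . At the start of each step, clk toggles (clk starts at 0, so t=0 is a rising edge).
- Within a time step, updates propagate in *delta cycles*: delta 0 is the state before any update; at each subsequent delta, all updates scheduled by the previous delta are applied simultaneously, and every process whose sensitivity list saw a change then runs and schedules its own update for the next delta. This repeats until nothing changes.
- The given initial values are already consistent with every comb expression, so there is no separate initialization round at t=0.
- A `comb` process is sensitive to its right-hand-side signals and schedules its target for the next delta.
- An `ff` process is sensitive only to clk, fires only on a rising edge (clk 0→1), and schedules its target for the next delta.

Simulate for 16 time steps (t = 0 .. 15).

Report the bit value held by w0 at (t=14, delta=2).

[bits: w8,w1,w4,w3,clk,w5,w0]
t=0: Δ0=0110011 Δ1=0110111 Δ2=0110100 Δ3=0111100 | 3Δ
t=1: Δ0=0111100 Δ1=0111000 | 1Δ
t=2: Δ0=0111000 Δ1=0111100 Δ2=0111101 Δ3=0110101 | 3Δ
t=3: Δ0=0110101 Δ1=0110001 | 1Δ
t=4: Δ0=0110001 Δ1=0110101 Δ2=0110100 Δ3=0111100 | 3Δ
t=5: Δ0=0111100 Δ1=0111000 | 1Δ
t=6: Δ0=0111000 Δ1=0111100 Δ2=0111101 Δ3=0110101 | 3Δ
t=7: Δ0=0110101 Δ1=0110001 | 1Δ
t=8: Δ0=0110001 Δ1=0110101 Δ2=0110100 Δ3=0111100 | 3Δ
t=9: Δ0=0111100 Δ1=0111000 | 1Δ
t=10: Δ0=0111000 Δ1=0111100 Δ2=0111101 Δ3=0110101 | 3Δ
t=11: Δ0=0110101 Δ1=0110001 | 1Δ
t=12: Δ0=0110001 Δ1=0110101 Δ2=0110100 Δ3=0111100 | 3Δ
t=13: Δ0=0111100 Δ1=0111000 | 1Δ
t=14: Δ0=0111000 Δ1=0111100 Δ2=0111101 Δ3=0110101 | 3Δ
t=15: Δ0=0110101 Δ1=0110001 | 1Δ

1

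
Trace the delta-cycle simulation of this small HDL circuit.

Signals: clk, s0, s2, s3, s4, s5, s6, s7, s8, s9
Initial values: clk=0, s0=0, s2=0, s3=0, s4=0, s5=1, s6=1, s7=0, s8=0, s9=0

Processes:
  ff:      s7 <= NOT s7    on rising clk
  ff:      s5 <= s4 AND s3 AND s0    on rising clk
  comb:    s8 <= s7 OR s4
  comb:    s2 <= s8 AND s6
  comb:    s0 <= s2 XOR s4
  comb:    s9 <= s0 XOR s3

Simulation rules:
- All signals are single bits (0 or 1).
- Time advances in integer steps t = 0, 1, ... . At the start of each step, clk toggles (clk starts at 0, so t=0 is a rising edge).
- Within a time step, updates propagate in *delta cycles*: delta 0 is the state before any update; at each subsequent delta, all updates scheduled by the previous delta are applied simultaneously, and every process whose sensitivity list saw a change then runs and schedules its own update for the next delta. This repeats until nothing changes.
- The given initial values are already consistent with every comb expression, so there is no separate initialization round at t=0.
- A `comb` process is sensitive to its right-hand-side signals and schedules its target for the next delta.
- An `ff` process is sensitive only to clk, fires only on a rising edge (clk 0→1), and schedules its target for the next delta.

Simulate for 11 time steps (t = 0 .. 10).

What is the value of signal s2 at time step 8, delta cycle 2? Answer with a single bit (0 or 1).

0

[bits: s3,s4,s5,s6,s7,s8,s2,s9,s0,clk]
t=0: Δ0=0011000000 Δ1=0011000001 Δ2=0001100001 Δ3=0001110001 Δ4=0001111001 Δ5=0001111011 Δ6=0001111111 | 6Δ
t=1: Δ0=0001111111 Δ1=0001111110 | 1Δ
t=2: Δ0=0001111110 Δ1=0001111111 Δ2=0001011111 Δ3=0001001111 Δ4=0001000111 Δ5=0001000101 Δ6=0001000001 | 6Δ
t=3: Δ0=0001000001 Δ1=0001000000 | 1Δ
t=4: Δ0=0001000000 Δ1=0001000001 Δ2=0001100001 Δ3=0001110001 Δ4=0001111001 Δ5=0001111011 Δ6=0001111111 | 6Δ
t=5: Δ0=0001111111 Δ1=0001111110 | 1Δ
t=6: Δ0=0001111110 Δ1=0001111111 Δ2=0001011111 Δ3=0001001111 Δ4=0001000111 Δ5=0001000101 Δ6=0001000001 | 6Δ
t=7: Δ0=0001000001 Δ1=0001000000 | 1Δ
t=8: Δ0=0001000000 Δ1=0001000001 Δ2=0001100001 Δ3=0001110001 Δ4=0001111001 Δ5=0001111011 Δ6=0001111111 | 6Δ
t=9: Δ0=0001111111 Δ1=0001111110 | 1Δ
t=10: Δ0=0001111110 Δ1=0001111111 Δ2=0001011111 Δ3=0001001111 Δ4=0001000111 Δ5=0001000101 Δ6=0001000001 | 6Δ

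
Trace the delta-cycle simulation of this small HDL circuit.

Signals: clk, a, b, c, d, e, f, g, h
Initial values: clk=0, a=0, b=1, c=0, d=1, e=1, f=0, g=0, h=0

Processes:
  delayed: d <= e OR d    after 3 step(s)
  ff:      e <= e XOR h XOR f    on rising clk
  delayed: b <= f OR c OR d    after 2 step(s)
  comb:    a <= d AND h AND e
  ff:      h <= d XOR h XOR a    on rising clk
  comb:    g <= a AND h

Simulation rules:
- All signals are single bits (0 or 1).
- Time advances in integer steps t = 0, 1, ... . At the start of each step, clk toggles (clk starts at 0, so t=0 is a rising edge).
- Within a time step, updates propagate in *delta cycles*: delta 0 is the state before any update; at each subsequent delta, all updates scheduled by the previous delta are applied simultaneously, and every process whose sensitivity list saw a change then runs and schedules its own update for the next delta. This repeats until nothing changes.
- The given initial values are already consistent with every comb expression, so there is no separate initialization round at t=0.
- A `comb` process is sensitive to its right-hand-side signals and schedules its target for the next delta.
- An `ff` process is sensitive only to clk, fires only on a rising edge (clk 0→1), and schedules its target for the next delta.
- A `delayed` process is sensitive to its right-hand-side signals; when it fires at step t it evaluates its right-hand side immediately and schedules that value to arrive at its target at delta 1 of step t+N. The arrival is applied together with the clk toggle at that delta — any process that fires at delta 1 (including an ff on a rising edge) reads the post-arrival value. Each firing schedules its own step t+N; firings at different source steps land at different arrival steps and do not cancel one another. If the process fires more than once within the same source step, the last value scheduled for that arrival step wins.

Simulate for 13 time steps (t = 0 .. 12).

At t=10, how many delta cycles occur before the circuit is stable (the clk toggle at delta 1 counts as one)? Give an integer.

t=0 Δ0: clk=0 e=1 g=0 c=0 h=0 d=1 a=0 b=1 f=0
  Δ1: clk:0→1
  Δ2: h:0→1
  Δ3: a:0→1
  Δ4: g:0→1
  (4Δ to stable)
t=1 Δ0: clk=1 e=1 g=1 c=0 h=1 d=1 a=1 b=1 f=0
  Δ1: clk:1→0
  (1Δ to stable)
t=2 Δ0: clk=0 e=1 g=1 c=0 h=1 d=1 a=1 b=1 f=0
  Δ1: clk:0→1
  Δ2: e:1→0
  Δ3: a:1→0
  Δ4: g:1→0
  (4Δ to stable)
t=3 Δ0: clk=1 e=0 g=0 c=0 h=1 d=1 a=0 b=1 f=0
  Δ1: clk:1→0
  (1Δ to stable)
t=4 Δ0: clk=0 e=0 g=0 c=0 h=1 d=1 a=0 b=1 f=0
  Δ1: clk:0→1
  Δ2: e:0→1, h:1→0
  (2Δ to stable)
t=5 Δ0: clk=1 e=1 g=0 c=0 h=0 d=1 a=0 b=1 f=0
  Δ1: clk:1→0
  (1Δ to stable)
t=6 Δ0: clk=0 e=1 g=0 c=0 h=0 d=1 a=0 b=1 f=0
  Δ1: clk:0→1
  Δ2: h:0→1
  Δ3: a:0→1
  Δ4: g:0→1
  (4Δ to stable)
t=7 Δ0: clk=1 e=1 g=1 c=0 h=1 d=1 a=1 b=1 f=0
  Δ1: clk:1→0
  (1Δ to stable)
t=8 Δ0: clk=0 e=1 g=1 c=0 h=1 d=1 a=1 b=1 f=0
  Δ1: clk:0→1
  Δ2: e:1→0
  Δ3: a:1→0
  Δ4: g:1→0
  (4Δ to stable)
t=9 Δ0: clk=1 e=0 g=0 c=0 h=1 d=1 a=0 b=1 f=0
  Δ1: clk:1→0
  (1Δ to stable)
t=10 Δ0: clk=0 e=0 g=0 c=0 h=1 d=1 a=0 b=1 f=0
  Δ1: clk:0→1
  Δ2: e:0→1, h:1→0
  (2Δ to stable)
t=11 Δ0: clk=1 e=1 g=0 c=0 h=0 d=1 a=0 b=1 f=0
  Δ1: clk:1→0
  (1Δ to stable)
t=12 Δ0: clk=0 e=1 g=0 c=0 h=0 d=1 a=0 b=1 f=0
  Δ1: clk:0→1
  Δ2: h:0→1
  Δ3: a:0→1
  Δ4: g:0→1
  (4Δ to stable)

2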